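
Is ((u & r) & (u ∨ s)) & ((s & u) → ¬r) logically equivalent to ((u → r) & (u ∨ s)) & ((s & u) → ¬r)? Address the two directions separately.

Only the forward implication holds.

(→) Assume the antecedent. If u is true, the antecedent forces (u = T, s = F, r = T), and the consequent holds there. If u is false, the antecedent cannot hold. Either way the consequent holds.

(←) This fails. Under u = F, s = T, r = F, the left side is false but the right side is true.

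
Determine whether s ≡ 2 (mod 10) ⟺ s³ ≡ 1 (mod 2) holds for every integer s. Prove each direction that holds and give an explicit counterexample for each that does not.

(⇒) fails and (⇐) fails.

(⇒) This fails: take s = 2. Then 2 ≡ 2 (mod 10), but 2³ = 8 ≡ 0 (mod 2), not 1.

(⇐) This fails: take s = 1. Then 1³ = 1 ≡ 1 (mod 2), yet 1 ≡ 1 (mod 10), not 2.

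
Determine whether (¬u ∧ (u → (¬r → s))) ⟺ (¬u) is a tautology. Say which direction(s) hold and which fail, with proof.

Converse. Assume the antecedent. If s is true, the antecedent forces (s = T, r = F, u = F) or (s = T, r = T, u = F), and ¬u ∧ (u → (¬r → s)) holds there. If s is false, the antecedent forces (s = F, r = F, u = F) or (s = F, r = T, u = F), and ¬u ∧ (u → (¬r → s)) holds there. Either way ¬u ∧ (u → (¬r → s)) holds.

Forward direction. Assume the antecedent. If s is true, the antecedent forces (s = T, r = F, u = F) or (s = T, r = T, u = F), and ¬u holds there. If s is false, the antecedent forces (s = F, r = F, u = F) or (s = F, r = T, u = F), and ¬u holds there. Either way ¬u holds.

Both implications hold.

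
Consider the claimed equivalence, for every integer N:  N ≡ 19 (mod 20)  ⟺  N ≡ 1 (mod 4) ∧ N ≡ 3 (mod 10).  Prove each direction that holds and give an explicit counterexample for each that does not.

Neither direction holds.

Forward direction. This fails: N = 19 gives 19 ≡ 19 (mod 20) but 19 ≡ 3 (mod 4), so the conjunction on the right does not hold.

Converse. This fails: N = 13 satisfies both congruences on the right (13 ≡ 1 mod 4 and 13 ≡ 3 mod 10) yet 13 ≡ 13 (mod 20), not 19.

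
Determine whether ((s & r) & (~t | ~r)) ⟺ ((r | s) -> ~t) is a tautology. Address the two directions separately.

[⇐] This fails. Under s = F, t = F, r = F, the left side is false but the right side is true.

[⇒] Assume the antecedent. If s is true, the antecedent forces (s = T, t = F, r = T), and (r | s) -> ~t holds there. If s is false, the antecedent cannot hold. Either way (r | s) -> ~t holds.

The forward direction holds; the converse fails.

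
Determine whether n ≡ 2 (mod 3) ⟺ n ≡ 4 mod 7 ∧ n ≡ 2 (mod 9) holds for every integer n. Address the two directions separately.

Converse. If n ≡ 4 (mod 7) and n ≡ 2 (mod 9), then by the Chinese remainder theorem n ≡ 11 (mod 63). Since 11 ≡ 2 (mod 3) and 3 ∣ 63, we get n ≡ 2 (mod 3).

Forward direction. This fails: n = 2 gives 2 ≡ 2 (mod 3) but 2 ≡ 2 (mod 7), so the conjunction on the right does not hold.

Only the converse holds.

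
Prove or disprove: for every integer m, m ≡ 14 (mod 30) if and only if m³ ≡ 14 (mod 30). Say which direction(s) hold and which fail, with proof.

Both implications hold.

[⇒] Suppose m ≡ 14 (mod 30). Write m = 30j + 14. Then (30j + 14)³ = 27000j³ + 37800j² + 17640j + 2744 = 30(900j³ + 1260j² + 588j + 91) + 14, so m³ ≡ 14 (mod 30).

[⇐] Conversely, suppose m³ ≡ 14 (mod 30). The only residue r in {0, …, 29} with r³ ≡ 14 (mod 30) is r = 14, so m ≡ 14 (mod 30).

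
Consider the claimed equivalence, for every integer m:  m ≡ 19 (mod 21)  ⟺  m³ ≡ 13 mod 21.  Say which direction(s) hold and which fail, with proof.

(⟹) Suppose m ≡ 19 (mod 21). Write m = 21j + 19. Then (21j + 19)³ = 9261j³ + 25137j² + 22743j + 6859 = 21(441j³ + 1197j² + 1083j + 326) + 13, so m³ ≡ 13 (mod 21).

(⟸) This fails: take m = 10. Then 10³ = 1000 ≡ 13 (mod 21), yet 10 ≡ 10 (mod 21), not 19.

The forward direction holds; the converse fails.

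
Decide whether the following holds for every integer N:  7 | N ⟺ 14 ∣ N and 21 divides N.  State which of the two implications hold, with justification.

The forward direction fails; the converse holds.

(⇒) This fails: take N = 7. Certainly 7 ∣ 7, but 14 ∤ 7.

(⇐) Suppose 14 ∣ N and 21 ∣ N. Any common multiple of 14 and 21 is a multiple of their lcm; here lcm(14, 21) = 14·21/gcd(14, 21) = 294/7 = 42, so 42 ∣ N. Since 7 ∣ 42, it follows that 7 ∣ N.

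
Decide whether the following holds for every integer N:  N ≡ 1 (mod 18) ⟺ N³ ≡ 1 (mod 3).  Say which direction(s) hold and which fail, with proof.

Only the forward direction holds.

(⇒) Suppose N ≡ 1 (mod 18). Then N³ ≡ 1³ = 1 (mod 18), and since 3 ∣ 18, also N³ ≡ 1 (mod 3).

(⇐) This fails: take N = 4. Then 4³ = 64 ≡ 1 (mod 3), yet 4 ≡ 4 (mod 18), not 1.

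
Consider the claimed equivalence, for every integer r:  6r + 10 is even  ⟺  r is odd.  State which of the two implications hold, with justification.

[⇒] This fails: take r = 2. Then 6r + 10 = 22, which is even, yet r = 2 is even, not odd.

[⇐] Suppose r is odd. Since 6 is even, 6r is even for every r, so 6r + 10 has the same parity as 10, which is even. Hence 6r + 10 is even.

Not equivalent: only (⇐) holds.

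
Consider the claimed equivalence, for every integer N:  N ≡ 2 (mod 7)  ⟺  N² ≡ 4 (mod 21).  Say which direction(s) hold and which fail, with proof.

Neither direction holds.

(⇒) This fails: take N = 9. Then 9 ≡ 2 (mod 7), but 9² = 81 ≡ 18 (mod 21), not 4.

(⇐) This fails: take N = 5. Then 5² = 25 ≡ 4 (mod 21), yet 5 ≡ 5 (mod 7), not 2.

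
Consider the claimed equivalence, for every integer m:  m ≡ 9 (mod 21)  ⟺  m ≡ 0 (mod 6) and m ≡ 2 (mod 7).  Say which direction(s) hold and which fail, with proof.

[⇒] This fails: m = 9 gives 9 ≡ 9 (mod 21) but 9 ≡ 3 (mod 6), so the conjunction on the right does not hold.

[⇐] Conversely, if m ≡ 0 (mod 6) and m ≡ 2 (mod 7), then by the Chinese remainder theorem m ≡ 30 (mod 42). Since 30 ≡ 9 (mod 21) and 21 ∣ 42, we get m ≡ 9 (mod 21).

Only the converse holds.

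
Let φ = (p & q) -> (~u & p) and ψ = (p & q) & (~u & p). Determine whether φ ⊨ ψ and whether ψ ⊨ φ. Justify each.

Only the reverse direction holds.

Forward direction. This fails. Under q = F, u = F, p = F, the left side is true but the right side is false.

Converse. Assume the antecedent. If q is true, the antecedent forces (q = T, u = F, p = T), and (p & q) -> (~u & p) holds there. If q is false, the antecedent cannot hold. Either way (p & q) -> (~u & p) holds.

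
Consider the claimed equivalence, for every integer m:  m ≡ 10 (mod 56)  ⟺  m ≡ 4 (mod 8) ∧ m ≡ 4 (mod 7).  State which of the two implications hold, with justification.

Neither direction holds.

[⇒] This fails: m = 10 gives 10 ≡ 10 (mod 56) but 10 ≡ 2 (mod 8), so the conjunction on the right does not hold.

[⇐] This fails: m = 4 satisfies both congruences on the right (4 ≡ 4 mod 8 and 4 ≡ 4 mod 7) yet 4 ≡ 4 (mod 56), not 10.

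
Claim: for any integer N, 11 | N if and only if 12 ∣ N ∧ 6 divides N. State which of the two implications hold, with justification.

Neither direction holds.

(⇒) This fails: take N = 11. Certainly 11 ∣ 11, but 12 ∤ 11.

(⇐) This fails: take N = 12. Both 12 ∣ 12 and 6 ∣ 12, yet 12 is not a multiple of 11 (since 12 = 1·11 + 1), so 11 ∤ 12.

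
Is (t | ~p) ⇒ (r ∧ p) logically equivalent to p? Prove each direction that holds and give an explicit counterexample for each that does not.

Not equivalent: only (⇒) holds.

(→) Assume the antecedent. If t is true, the antecedent forces (t = T, p = T, r = T), and p holds there. If t is false, the antecedent forces (t = F, p = T, r = F) or (t = F, p = T, r = T), and p holds there. Either way p holds.

(←) This fails. Under t = T, p = T, r = F, the left side is false but the right side is true.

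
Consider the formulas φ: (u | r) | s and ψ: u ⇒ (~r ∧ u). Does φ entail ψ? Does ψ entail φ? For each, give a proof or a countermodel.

(→) This fails. Under u = T, s = F, r = T, the left side is true but the right side is false.

(←) This fails. Under u = F, s = F, r = F, the left side is false but the right side is true.

Both directions fail.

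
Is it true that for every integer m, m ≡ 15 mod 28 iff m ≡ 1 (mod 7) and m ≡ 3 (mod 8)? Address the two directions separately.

(⇒) fails; (⇐) holds.

(⇐) If m ≡ 1 (mod 7) and m ≡ 3 (mod 8), then by the Chinese remainder theorem m ≡ 43 (mod 56). Since 43 ≡ 15 (mod 28) and 28 ∣ 56, we get m ≡ 15 (mod 28).

(⇒) This fails: m = 15 gives 15 ≡ 15 (mod 28) but 15 ≡ 7 (mod 8), so the conjunction on the right does not hold.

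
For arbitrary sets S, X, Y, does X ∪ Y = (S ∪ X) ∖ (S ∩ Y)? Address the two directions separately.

(⊆) This inclusion fails. Take S = ∅, X = ∅, Y = {1}; then 1 ∈ X ∪ Y but 1 ∉ (S ∪ X) ∖ (S ∩ Y).

(⊇) This inclusion fails. Take S = {1}, X = ∅, Y = ∅; then 1 ∈ (S ∪ X) ∖ (S ∩ Y) but 1 ∉ X ∪ Y.

(⊆) fails and (⊇) fails.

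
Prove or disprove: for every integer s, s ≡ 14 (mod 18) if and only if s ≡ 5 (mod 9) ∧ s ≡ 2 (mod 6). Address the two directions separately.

Both implications hold.

Converse. If s ≡ 5 (mod 9) and s ≡ 2 (mod 6), then by the Chinese remainder theorem s ≡ 14 (mod 18). This is exactly s ≡ 14 (mod 18).

Forward direction. Suppose s ≡ 14 (mod 18); write s = 18j + 14. Since 9 ∣ 18, reducing mod 9 gives s ≡ 14 ≡ 5 (mod 9); since 6 ∣ 18, reducing mod 6 gives s ≡ 14 ≡ 2 (mod 6).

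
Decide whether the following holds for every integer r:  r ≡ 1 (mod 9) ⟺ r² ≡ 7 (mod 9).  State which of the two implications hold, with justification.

Forward direction. This fails: take r = 1. Then 1 ≡ 1 (mod 9), but 1² = 1 ≡ 1 (mod 9), not 7.

Converse. This fails: take r = 4. Then 4² = 16 ≡ 7 (mod 9), yet 4 ≡ 4 (mod 9), not 1.

Neither implication holds.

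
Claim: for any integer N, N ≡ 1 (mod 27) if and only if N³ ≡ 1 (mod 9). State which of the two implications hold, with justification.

Only the forward implication holds.

[⇒] Suppose N ≡ 1 (mod 27). Then N³ ≡ 1³ = 1 (mod 27), and since 9 ∣ 27, also N³ ≡ 1 (mod 9).

[⇐] This fails: take N = 4. Then 4³ = 64 ≡ 1 (mod 9), yet 4 ≡ 4 (mod 27), not 1.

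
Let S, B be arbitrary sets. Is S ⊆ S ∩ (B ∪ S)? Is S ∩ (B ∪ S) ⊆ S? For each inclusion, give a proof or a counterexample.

Both inclusions hold.

(⊆) Let x ∈ S. Then either x ∈ S and x ∉ B; or x ∈ S ∩ B. In each case x ∈ S ∩ (B ∪ S), so S ⊆ S ∩ (B ∪ S).

(⊇) Let x ∈ S ∩ (B ∪ S). Then either x ∈ S and x ∉ B; or x ∈ S ∩ B. In each case x ∈ S, so S ∩ (B ∪ S) ⊆ S.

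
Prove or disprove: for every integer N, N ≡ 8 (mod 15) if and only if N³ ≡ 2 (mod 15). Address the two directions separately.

Equivalent; both directions hold.

(⟹) Suppose N ≡ 8 (mod 15). Write N = 15j + 8. Then (15j + 8)³ = 3375j³ + 5400j² + 2880j + 512 = 15(225j³ + 360j² + 192j + 34) + 2, so N³ ≡ 2 (mod 15).

(⟸) Conversely, suppose N³ ≡ 2 (mod 15). The only residue r in {0, …, 14} with r³ ≡ 2 (mod 15) is r = 8, so N ≡ 8 (mod 15).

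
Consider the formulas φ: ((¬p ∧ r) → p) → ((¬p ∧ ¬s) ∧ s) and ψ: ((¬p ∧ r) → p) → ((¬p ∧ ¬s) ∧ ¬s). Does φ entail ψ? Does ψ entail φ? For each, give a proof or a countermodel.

The forward direction holds; the converse fails.

Forward direction. Assume the antecedent. If s is true, the antecedent forces (s = T, r = T, p = F), and the consequent holds there. If s is false, the antecedent forces (s = F, r = T, p = F), and the consequent holds there. Either way the consequent holds.

Converse. This fails. Under s = F, r = F, p = F, the left side is false but the right side is true.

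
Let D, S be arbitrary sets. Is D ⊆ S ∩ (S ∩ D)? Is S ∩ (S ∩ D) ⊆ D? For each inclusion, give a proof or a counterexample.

(⊆) fails; (⊇) holds.

(⟸) Let x ∈ S ∩ (S ∩ D). Then x ∈ D ∩ S, from which x ∈ D.

(⟹) This inclusion fails. Take D = {1}, S = ∅; then 1 ∈ D but 1 ∉ S ∩ (S ∩ D).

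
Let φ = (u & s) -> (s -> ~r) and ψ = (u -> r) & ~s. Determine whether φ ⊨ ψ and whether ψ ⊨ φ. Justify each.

Forward direction. This fails. Under u = T, s = F, r = F, the left side is true but the right side is false.

Converse. Assume the antecedent. If u is true, the antecedent forces (u = T, s = F, r = T), and (u & s) -> (s -> ~r) holds there. If u is false, (u & s) -> (s -> ~r) reduces to true regardless of the other variables. Either way (u & s) -> (s -> ~r) holds.

(⇒) fails; (⇐) holds.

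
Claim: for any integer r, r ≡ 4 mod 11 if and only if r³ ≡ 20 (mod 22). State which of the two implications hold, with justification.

(⇒) This fails: take r = 15. Then 15 ≡ 4 (mod 11), but 15³ = 3375 ≡ 9 (mod 22), not 20.

(⇐) Conversely, the residues r modulo 22 with r³ ≡ 20 (mod 22) are exactly {4}, and each is ≡ 4 (mod 11).

Not equivalent: only (⇐) holds.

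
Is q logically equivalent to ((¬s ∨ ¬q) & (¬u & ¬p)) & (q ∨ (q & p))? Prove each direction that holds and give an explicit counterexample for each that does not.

(⟸) Assume the antecedent. If s is true, the antecedent cannot hold. If s is false, the antecedent forces (s = F, q = T, u = F, p = F), and q holds there. Either way q holds.

(⟹) This fails. Under s = T, q = T, u = F, p = F, the left side is true but the right side is false.

Only the converse holds.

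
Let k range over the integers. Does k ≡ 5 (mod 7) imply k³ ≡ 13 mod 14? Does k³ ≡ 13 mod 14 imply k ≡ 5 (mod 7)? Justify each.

(⟹) This fails: take k = 12. Then 12 ≡ 5 (mod 7), but 12³ = 1728 ≡ 6 (mod 14), not 13.

(⟸) This fails: take k = 3. Then 3³ = 27 ≡ 13 (mod 14), yet 3 ≡ 3 (mod 7), not 5.

Neither direction holds.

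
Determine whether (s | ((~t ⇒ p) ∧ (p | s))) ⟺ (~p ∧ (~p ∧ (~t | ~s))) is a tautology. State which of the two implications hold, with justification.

Neither direction holds.

(⟹) This fails. Under t = T, s = T, p = F, the left side is true but the right side is false.

(⟸) This fails. Under t = F, s = F, p = F, the left side is false but the right side is true.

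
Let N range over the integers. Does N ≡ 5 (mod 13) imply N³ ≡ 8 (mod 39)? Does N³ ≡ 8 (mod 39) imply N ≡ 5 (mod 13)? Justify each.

Neither implication holds.

Forward direction. This fails: take N = 18. Then 18 ≡ 5 (mod 13), but 18³ = 5832 ≡ 21 (mod 39), not 8.

Converse. This fails: take N = 2. Then 2³ = 8 ≡ 8 (mod 39), yet 2 ≡ 2 (mod 13), not 5.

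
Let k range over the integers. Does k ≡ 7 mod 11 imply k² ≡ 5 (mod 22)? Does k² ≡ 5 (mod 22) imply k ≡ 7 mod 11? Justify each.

Neither implication holds.

(→) This fails: take k = 18. Then 18 ≡ 7 (mod 11), but 18² = 324 ≡ 16 (mod 22), not 5.

(←) This fails: take k = 15. Then 15² = 225 ≡ 5 (mod 22), yet 15 ≡ 4 (mod 11), not 7.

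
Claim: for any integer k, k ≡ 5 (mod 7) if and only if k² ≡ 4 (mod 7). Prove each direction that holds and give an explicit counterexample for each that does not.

(⇒) holds; (⇐) fails.

Converse. This fails: take k = 2. Then 2² = 4 ≡ 4 (mod 7), yet 2 ≡ 2 (mod 7), not 5.

Forward direction. Suppose k ≡ 5 (mod 7). Write k = 7j + 5. Then (7j + 5)² = 49j² + 70j + 25 = 7(7j² + 10j + 3) + 4, so k² ≡ 4 (mod 7).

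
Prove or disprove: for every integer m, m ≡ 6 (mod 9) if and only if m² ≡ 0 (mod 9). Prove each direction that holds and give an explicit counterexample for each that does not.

[⇒] Suppose m ≡ 6 (mod 9). Write m = 9j + 6. Then (9j + 6)² = 81j² + 108j + 36 = 9(9j² + 12j + 4) + 0, so m² ≡ 0 (mod 9).

[⇐] This fails: take m = 0. Then 0² = 0 ≡ 0 (mod 9), yet 0 ≡ 0 (mod 9), not 6.

The forward direction holds; the converse fails.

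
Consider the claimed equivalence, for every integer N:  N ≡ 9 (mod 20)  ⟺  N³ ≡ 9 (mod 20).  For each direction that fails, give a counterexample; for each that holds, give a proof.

(⇒) Suppose N ≡ 9 (mod 20). Write N = 20j + 9. Then (20j + 9)³ = 8000j³ + 10800j² + 4860j + 729 = 20(400j³ + 540j² + 243j + 36) + 9, so N³ ≡ 9 (mod 20).

(⇐) Conversely, suppose N³ ≡ 9 (mod 20). The only residue r in {0, …, 19} with r³ ≡ 9 (mod 20) is r = 9, so N ≡ 9 (mod 20).

The biconditional holds.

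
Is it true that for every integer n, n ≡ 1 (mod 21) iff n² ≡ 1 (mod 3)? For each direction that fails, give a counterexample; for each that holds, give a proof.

(⟹) Suppose n ≡ 1 (mod 21). Then n² ≡ 1² = 1 (mod 21), and since 3 ∣ 21, also n² ≡ 1 (mod 3).

(⟸) This fails: take n = 2. Then 2² = 4 ≡ 1 (mod 3), yet 2 ≡ 2 (mod 21), not 1.

Only the forward direction holds.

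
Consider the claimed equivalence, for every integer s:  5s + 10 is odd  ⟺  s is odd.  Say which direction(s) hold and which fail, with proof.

[⇒] Suppose 5s + 10 is odd. Since 5 is odd, 5s and s have the same parity, so 5s + 10 ≡ s + 10 (mod 2). As 10 is even, 5s + 10 is odd exactly when s is odd. Thus s is odd.

[⇐] Conversely, suppose s is odd; write s = 2j + 1. Then 5s + 10 = 5·(2j + 1) + 10 = 2·5j + 15, which is odd.

The biconditional holds.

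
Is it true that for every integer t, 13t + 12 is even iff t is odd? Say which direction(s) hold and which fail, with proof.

(⇒) This fails: t = 6 gives 13t + 12 = 90, which is even, but 6 is even, not odd.

(⇐) This also fails: t = 5 is odd, but 13t + 12 = 77 is odd, not even.

Neither implication holds.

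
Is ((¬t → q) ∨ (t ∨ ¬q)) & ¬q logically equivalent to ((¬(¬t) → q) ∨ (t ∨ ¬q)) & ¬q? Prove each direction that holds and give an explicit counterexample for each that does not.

(⇒) Assume the antecedent. If t is true, the antecedent forces (t = T, q = F), and ((¬(¬t) → q) ∨ (t ∨ ¬q)) & ¬q holds there. If t is false, the antecedent forces (t = F, q = F), and ((¬(¬t) → q) ∨ (t ∨ ¬q)) & ¬q holds there. Either way ((¬(¬t) → q) ∨ (t ∨ ¬q)) & ¬q holds.

(⇐) Assume the antecedent. If t is true, the antecedent forces (t = T, q = F), and ((¬t → q) ∨ (t ∨ ¬q)) & ¬q holds there. If t is false, the antecedent forces (t = F, q = F), and ((¬t → q) ∨ (t ∨ ¬q)) & ¬q holds there. Either way ((¬t → q) ∨ (t ∨ ¬q)) & ¬q holds.

The biconditional holds.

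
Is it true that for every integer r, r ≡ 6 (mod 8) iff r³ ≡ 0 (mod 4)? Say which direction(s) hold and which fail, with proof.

Only the forward implication holds.

(⟹) Suppose r ≡ 6 (mod 8). Then r³ ≡ 6³ = 216 (mod 8), and since 4 ∣ 8, also r³ ≡ 0 (mod 4).

(⟸) This fails: take r = 0. Then 0³ = 0 ≡ 0 (mod 4), yet 0 ≡ 0 (mod 8), not 6.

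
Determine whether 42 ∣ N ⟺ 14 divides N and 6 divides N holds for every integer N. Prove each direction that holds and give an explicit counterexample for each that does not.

Forward direction. If 42 ∣ N, write N = 42q. Since 42 = 3·14, N = 14·(3q), so 14 ∣ N; and since 42 = 7·6, N = 6·(7q), so 6 ∣ N.

Converse. Suppose 14 ∣ N and 6 ∣ N. Any common multiple of 14 and 6 is a multiple of their lcm; here lcm(14, 6) = 14·6/gcd(14, 6) = 84/2 = 42, so 42 ∣ N.

Equivalent; both directions hold.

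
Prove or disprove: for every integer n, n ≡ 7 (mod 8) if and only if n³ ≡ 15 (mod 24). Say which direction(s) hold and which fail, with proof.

The forward direction fails; the converse holds.

(⇐) The residues r modulo 24 with r³ ≡ 15 (mod 24) are exactly {15}, and each is ≡ 7 (mod 8).

(⇒) This fails: take n = 7. Then 7 ≡ 7 (mod 8), but 7³ = 343 ≡ 7 (mod 24), not 15.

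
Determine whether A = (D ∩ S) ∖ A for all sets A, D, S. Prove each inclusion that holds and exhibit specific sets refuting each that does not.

Neither inclusion holds.

(⊆) This inclusion fails. Take A = {1}, D = ∅, S = ∅; then 1 ∈ A but 1 ∉ (D ∩ S) ∖ A.

(⊇) This inclusion fails. Take A = ∅, D = {1}, S = {1}; then 1 ∈ (D ∩ S) ∖ A but 1 ∉ A.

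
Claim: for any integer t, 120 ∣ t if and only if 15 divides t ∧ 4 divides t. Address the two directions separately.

(⇒) If 120 ∣ t, write t = 120q. Since 120 = 8·15, t = 15·(8q), so 15 ∣ t; and since 120 = 30·4, t = 4·(30q), so 4 ∣ t.

(⇐) This fails: take t = 60. Both 15 ∣ 60 and 4 ∣ 60, yet 60 is not a multiple of 120 (since 60 = 0·120 + 60), so 120 ∤ 60.

(⇒) holds; (⇐) fails.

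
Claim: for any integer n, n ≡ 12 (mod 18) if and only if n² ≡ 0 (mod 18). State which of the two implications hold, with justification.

(⇒) holds; (⇐) fails.

(⟸) This fails: take n = 0. Then 0² = 0 ≡ 0 (mod 18), yet 0 ≡ 0 (mod 18), not 12.

(⟹) Suppose n ≡ 12 (mod 18). Write n = 18j + 12. Then (18j + 12)² = 324j² + 432j + 144 = 18(18j² + 24j + 8) + 0, so n² ≡ 0 (mod 18).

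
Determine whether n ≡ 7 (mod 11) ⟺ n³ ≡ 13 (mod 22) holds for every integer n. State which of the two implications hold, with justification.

(⇒) This fails: take n = 18. Then 18 ≡ 7 (mod 11), but 18³ = 5832 ≡ 2 (mod 22), not 13.

(⇐) Conversely, the residues r modulo 22 with r³ ≡ 13 (mod 22) are exactly {7}, and each is ≡ 7 (mod 11).

Only the converse holds.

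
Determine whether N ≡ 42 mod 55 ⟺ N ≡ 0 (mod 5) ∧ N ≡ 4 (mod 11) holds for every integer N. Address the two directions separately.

Neither implication holds.

(⇒) This fails: N = 42 gives 42 ≡ 42 (mod 55) but 42 ≡ 2 (mod 5), so the conjunction on the right does not hold.

(⇐) This fails: N = 15 satisfies both congruences on the right (15 ≡ 0 mod 5 and 15 ≡ 4 mod 11) yet 15 ≡ 15 (mod 55), not 42.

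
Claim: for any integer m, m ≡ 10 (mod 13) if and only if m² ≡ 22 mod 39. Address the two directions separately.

(⇒) This fails: take m = 36. Then 36 ≡ 10 (mod 13), but 36² = 1296 ≡ 9 (mod 39), not 22.

(⇐) This fails: take m = 16. Then 16² = 256 ≡ 22 (mod 39), yet 16 ≡ 3 (mod 13), not 10.

(⇒) fails and (⇐) fails.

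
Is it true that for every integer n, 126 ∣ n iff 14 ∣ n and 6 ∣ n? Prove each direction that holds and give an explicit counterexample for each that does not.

Not equivalent: only (⇒) holds.

(→) If 126 ∣ n, write n = 126q. Since 126 = 9·14, n = 14·(9q), so 14 ∣ n; and since 126 = 21·6, n = 6·(21q), so 6 ∣ n.

(←) This fails: take n = 42. Both 14 ∣ 42 and 6 ∣ 42, yet 42 is not a multiple of 126 (since 42 = 0·126 + 42), so 126 ∤ 42.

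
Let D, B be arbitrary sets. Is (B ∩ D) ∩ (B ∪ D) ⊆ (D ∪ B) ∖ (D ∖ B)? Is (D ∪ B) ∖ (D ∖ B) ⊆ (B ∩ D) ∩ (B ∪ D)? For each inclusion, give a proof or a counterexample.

Only the forward inclusion holds.

(⊆) Let x ∈ (B ∩ D) ∩ (B ∪ D). Then x ∈ D ∩ B, from which x ∈ (D ∪ B) ∖ (D ∖ B).

(⊇) This inclusion fails. Take D = ∅, B = {1}; then 1 ∈ (D ∪ B) ∖ (D ∖ B) but 1 ∉ (B ∩ D) ∩ (B ∪ D).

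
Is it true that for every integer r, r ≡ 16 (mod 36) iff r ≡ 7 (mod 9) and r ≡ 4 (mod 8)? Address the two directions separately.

[⇒] This fails: r = 16 gives 16 ≡ 16 (mod 36) but 16 ≡ 0 (mod 8), so the conjunction on the right does not hold.

[⇐] Conversely, if r ≡ 7 (mod 9) and r ≡ 4 (mod 8), then by the Chinese remainder theorem r ≡ 52 (mod 72). Since 52 ≡ 16 (mod 36) and 36 ∣ 72, we get r ≡ 16 (mod 36).

Only the converse holds.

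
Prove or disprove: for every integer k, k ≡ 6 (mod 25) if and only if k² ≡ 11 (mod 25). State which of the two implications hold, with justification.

(⇒) Suppose k ≡ 6 (mod 25). Write k = 25j + 6. Then (25j + 6)² = 625j² + 300j + 36 = 25(25j² + 12j + 1) + 11, so k² ≡ 11 (mod 25).

(⇐) This fails: take k = 19. Then 19² = 361 ≡ 11 (mod 25), yet 19 ≡ 19 (mod 25), not 6.

(⇒) holds; (⇐) fails.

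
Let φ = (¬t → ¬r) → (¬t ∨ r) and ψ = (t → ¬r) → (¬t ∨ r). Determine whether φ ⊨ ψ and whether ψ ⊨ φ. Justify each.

Both directions hold.

(⟹) Assume the antecedent. If r is true, (t → ¬r) → (¬t ∨ r) reduces to true regardless of the other variables. If r is false, the antecedent forces (r = F, t = F), and (t → ¬r) → (¬t ∨ r) holds there. Either way (t → ¬r) → (¬t ∨ r) holds.

(⟸) Assume the antecedent. If r is true, (¬t → ¬r) → (¬t ∨ r) reduces to true regardless of the other variables. If r is false, the antecedent forces (r = F, t = F), and (¬t → ¬r) → (¬t ∨ r) holds there. Either way (¬t → ¬r) → (¬t ∨ r) holds.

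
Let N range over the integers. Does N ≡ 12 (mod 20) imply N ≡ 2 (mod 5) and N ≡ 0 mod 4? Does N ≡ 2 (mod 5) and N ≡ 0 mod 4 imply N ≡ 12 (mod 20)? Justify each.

[⇒] Suppose N ≡ 12 (mod 20); write N = 20j + 12. Since 5 ∣ 20, reducing mod 5 gives N ≡ 12 ≡ 2 (mod 5); since 4 ∣ 20, reducing mod 4 gives N ≡ 12 ≡ 0 (mod 4).

[⇐] Conversely, if N ≡ 2 (mod 5) and N ≡ 0 (mod 4), then by the Chinese remainder theorem N ≡ 12 (mod 20). This is exactly N ≡ 12 (mod 20).

The biconditional holds.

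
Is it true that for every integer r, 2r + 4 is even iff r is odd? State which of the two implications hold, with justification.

[⇐] Suppose r is odd. Since 2 is even, 2r is even for every r, so 2r + 4 has the same parity as 4, which is even. Hence 2r + 4 is even.

[⇒] This fails: take r = 6. Then 2r + 4 = 16, which is even, yet r = 6 is even, not odd.

The forward direction fails; the converse holds.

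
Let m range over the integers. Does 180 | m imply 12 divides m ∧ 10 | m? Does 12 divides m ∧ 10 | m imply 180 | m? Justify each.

Only the forward implication holds.

(⟹) If 180 ∣ m, write m = 180q. Since 180 = 15·12, m = 12·(15q), so 12 ∣ m; and since 180 = 18·10, m = 10·(18q), so 10 ∣ m.

(⟸) This fails: take m = 60. Both 12 ∣ 60 and 10 ∣ 60, yet 60 is not a multiple of 180 (since 60 = 0·180 + 60), so 180 ∤ 60.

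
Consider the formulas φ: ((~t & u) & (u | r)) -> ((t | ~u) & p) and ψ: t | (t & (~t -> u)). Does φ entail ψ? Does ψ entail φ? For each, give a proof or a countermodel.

Not equivalent: only (⇐) holds.

(→) This fails. Under t = F, u = F, p = F, r = F, the left side is true but the right side is false.

(←) Assume the antecedent. If t is true, the consequent reduces to true regardless of the other variables. If t is false, the antecedent cannot hold. Either way the consequent holds.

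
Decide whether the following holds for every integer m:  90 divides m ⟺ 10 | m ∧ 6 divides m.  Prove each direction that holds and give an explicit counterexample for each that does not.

[⇐] This fails: take m = 30. Both 10 ∣ 30 and 6 ∣ 30, yet 30 is not a multiple of 90 (since 30 = 0·90 + 30), so 90 ∤ 30.

[⇒] If 90 ∣ m, write m = 90q. Since 90 = 9·10, m = 10·(9q), so 10 ∣ m; and since 90 = 15·6, m = 6·(15q), so 6 ∣ m.

Only the forward implication holds.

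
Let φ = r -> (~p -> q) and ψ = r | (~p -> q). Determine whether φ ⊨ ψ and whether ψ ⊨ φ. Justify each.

(⇒) fails and (⇐) fails.

Forward direction. This fails. Under r = F, p = F, q = F, the left side is true but the right side is false.

Converse. This fails. Under r = T, p = F, q = F, the left side is false but the right side is true.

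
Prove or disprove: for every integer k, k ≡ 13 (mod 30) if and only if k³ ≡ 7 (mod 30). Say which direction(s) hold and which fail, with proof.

Equivalent; both directions hold.

Forward direction. Suppose k ≡ 13 (mod 30). Write k = 30j + 13. Then (30j + 13)³ = 27000j³ + 35100j² + 15210j + 2197 = 30(900j³ + 1170j² + 507j + 73) + 7, so k³ ≡ 7 (mod 30).

Converse. Suppose k³ ≡ 7 (mod 30). The only residue r in {0, …, 29} with r³ ≡ 7 (mod 30) is r = 13, so k ≡ 13 (mod 30).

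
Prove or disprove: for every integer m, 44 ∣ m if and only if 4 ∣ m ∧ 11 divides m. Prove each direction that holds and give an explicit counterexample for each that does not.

(→) If 44 ∣ m, write m = 44q. Since 44 = 11·4, m = 4·(11q), so 4 ∣ m; and since 44 = 4·11, m = 11·(4q), so 11 ∣ m.

(←) Suppose 4 ∣ m and 11 ∣ m. Any common multiple of 4 and 11 is a multiple of their lcm; here gcd(4, 11) = 1, so lcm(4, 11) = 4·11 = 44, so 44 ∣ m.

Both implications hold.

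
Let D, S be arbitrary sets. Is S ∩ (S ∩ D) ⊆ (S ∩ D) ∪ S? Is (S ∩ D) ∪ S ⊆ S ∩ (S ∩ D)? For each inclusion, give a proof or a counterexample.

Forward inclusion. Let x ∈ S ∩ (S ∩ D). Then x ∈ D ∩ S, from which x ∈ (S ∩ D) ∪ S.

Reverse inclusion. This inclusion fails. Take D = ∅, S = {1}; then 1 ∈ (S ∩ D) ∪ S but 1 ∉ S ∩ (S ∩ D).

The sets are not equal: only the forward inclusion holds.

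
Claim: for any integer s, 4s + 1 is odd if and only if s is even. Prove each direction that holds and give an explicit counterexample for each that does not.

(⇒) This fails: take s = 5. Then 4s + 1 = 21, which is odd, yet s = 5 is odd, not even.

(⇐) Suppose s is even. Since 4 is even, 4s is even for every s, so 4s + 1 has the same parity as 1, which is odd. Hence 4s + 1 is odd.

Only the converse holds.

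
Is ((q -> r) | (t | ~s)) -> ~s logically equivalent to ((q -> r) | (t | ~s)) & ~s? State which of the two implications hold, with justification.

[⇒] This fails. Under q = T, s = T, t = F, r = F, the left side is true but the right side is false.

[⇐] Assume the antecedent. If s is true, the antecedent cannot hold. If s is false, ((q -> r) | (t | ~s)) -> ~s reduces to true regardless of the other variables. Either way ((q -> r) | (t | ~s)) -> ~s holds.

Only the converse holds.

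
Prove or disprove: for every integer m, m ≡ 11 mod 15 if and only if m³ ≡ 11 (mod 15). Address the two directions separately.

Both directions hold; the statement is true.

(⇒) Suppose m ≡ 11 mod 15. Write m = 15j + 11. Then (15j + 11)³ = 3375j³ + 7425j² + 5445j + 1331 = 15(225j³ + 495j² + 363j + 88) + 11, so m³ ≡ 11 (mod 15).

(⇐) Conversely, suppose m³ ≡ 11 (mod 15). The only residue r in {0, …, 14} with r³ ≡ 11 (mod 15) is r = 11, so m ≡ 11 (mod 15).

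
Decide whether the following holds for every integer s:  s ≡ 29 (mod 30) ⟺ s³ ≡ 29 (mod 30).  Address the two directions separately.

Converse. Suppose s³ ≡ 29 (mod 30). The only residue r in {0, …, 29} with r³ ≡ 29 (mod 30) is r = 29, so s ≡ 29 (mod 30).

Forward direction. Suppose s ≡ 29 (mod 30). Write s = 30j + 29. Then (30j + 29)³ = 27000j³ + 78300j² + 75690j + 24389 = 30(900j³ + 2610j² + 2523j + 812) + 29, so s³ ≡ 29 (mod 30).

Both directions hold.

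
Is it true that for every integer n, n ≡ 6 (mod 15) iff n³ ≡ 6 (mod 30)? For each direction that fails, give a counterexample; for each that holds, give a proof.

(→) This fails: take n = 21. Then 21 ≡ 6 (mod 15), but 21³ = 9261 ≡ 21 (mod 30), not 6.

(←) Conversely, the residues r modulo 30 with r³ ≡ 6 (mod 30) are exactly {6}, and each is ≡ 6 (mod 15).

The forward direction fails; the converse holds.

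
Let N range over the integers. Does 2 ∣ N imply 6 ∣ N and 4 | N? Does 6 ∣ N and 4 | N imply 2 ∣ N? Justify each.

(⇐) Suppose 6 ∣ N and 4 ∣ N. Any common multiple of 6 and 4 is a multiple of their lcm; here lcm(6, 4) = 6·4/gcd(6, 4) = 24/2 = 12, so 12 ∣ N. Since 2 ∣ 12, it follows that 2 ∣ N.

(⇒) This fails: take N = 2. Certainly 2 ∣ 2, but 6 ∤ 2.

Only the reverse direction holds.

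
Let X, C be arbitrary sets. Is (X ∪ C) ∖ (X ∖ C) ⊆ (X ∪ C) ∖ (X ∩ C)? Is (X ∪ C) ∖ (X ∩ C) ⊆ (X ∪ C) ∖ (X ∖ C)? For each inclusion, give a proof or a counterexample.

(⊆) This inclusion fails. Take X = {1}, C = {1}; then 1 ∈ (X ∪ C) ∖ (X ∖ C) but 1 ∉ (X ∪ C) ∖ (X ∩ C).

(⊇) This inclusion fails. Take X = {1}, C = ∅; then 1 ∈ (X ∪ C) ∖ (X ∩ C) but 1 ∉ (X ∪ C) ∖ (X ∖ C).

Neither inclusion holds.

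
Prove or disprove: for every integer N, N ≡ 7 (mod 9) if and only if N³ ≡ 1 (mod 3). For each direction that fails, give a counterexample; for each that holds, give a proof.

(→) Suppose N ≡ 7 (mod 9). Then N³ ≡ 7³ = 343 (mod 9), and since 3 ∣ 9, also N³ ≡ 1 (mod 3).

(←) This fails: take N = 1. Then 1³ = 1 ≡ 1 (mod 3), yet 1 ≡ 1 (mod 9), not 7.

Only the forward direction holds.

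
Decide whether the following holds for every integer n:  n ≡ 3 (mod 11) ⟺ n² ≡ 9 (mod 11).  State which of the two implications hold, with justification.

Only the forward implication holds.

(→) Suppose n ≡ 3 (mod 11). Write n = 11j + 3. Then (11j + 3)² = 121j² + 66j + 9 = 11(11j² + 6j) + 9, so n² ≡ 9 (mod 11).

(←) This fails: take n = 8. Then 8² = 64 ≡ 9 (mod 11), yet 8 ≡ 8 (mod 11), not 3.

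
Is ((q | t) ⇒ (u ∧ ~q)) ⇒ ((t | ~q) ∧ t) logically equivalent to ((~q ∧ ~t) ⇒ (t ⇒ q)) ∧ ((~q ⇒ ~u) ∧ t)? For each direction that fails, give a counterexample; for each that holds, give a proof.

Converse. Assume the antecedent. If t is true, the consequent reduces to true regardless of the other variables. If t is false, the antecedent cannot hold. Either way the consequent holds.

Forward direction. This fails. Under t = F, q = T, u = F, the left side is true but the right side is false.

Not equivalent: only (⇐) holds.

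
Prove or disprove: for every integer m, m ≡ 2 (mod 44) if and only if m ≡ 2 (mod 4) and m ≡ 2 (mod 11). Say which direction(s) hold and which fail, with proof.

(→) Suppose m ≡ 2 (mod 44); write m = 44j + 2. Since 4 ∣ 44, reducing mod 4 gives m ≡ 2 (mod 4); since 11 ∣ 44, reducing mod 11 gives m ≡ 2 (mod 11).

(←) Conversely, if m ≡ 2 (mod 4) and m ≡ 2 (mod 11), then by the Chinese remainder theorem m ≡ 2 (mod 44). This is exactly m ≡ 2 (mod 44).

Both directions hold.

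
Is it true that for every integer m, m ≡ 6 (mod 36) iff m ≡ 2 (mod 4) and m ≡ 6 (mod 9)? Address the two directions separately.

Both directions hold; the statement is true.

(⇒) Suppose m ≡ 6 (mod 36); write m = 36j + 6. Since 4 ∣ 36, reducing mod 4 gives m ≡ 6 ≡ 2 (mod 4); since 9 ∣ 36, reducing mod 9 gives m ≡ 6 (mod 9).

(⇐) Conversely, if m ≡ 2 (mod 4) and m ≡ 6 (mod 9), then by the Chinese remainder theorem m ≡ 6 (mod 36). This is exactly m ≡ 6 (mod 36).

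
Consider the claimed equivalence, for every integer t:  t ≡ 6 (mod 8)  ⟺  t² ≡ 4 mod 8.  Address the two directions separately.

(⇒) holds; (⇐) fails.

(⇒) Suppose t ≡ 6 (mod 8). Write t = 8j + 6. Then (8j + 6)² = 64j² + 96j + 36 = 8(8j² + 12j + 4) + 4, so t² ≡ 4 (mod 8).

(⇐) This fails: take t = 2. Then 2² = 4 ≡ 4 (mod 8), yet 2 ≡ 2 (mod 8), not 6.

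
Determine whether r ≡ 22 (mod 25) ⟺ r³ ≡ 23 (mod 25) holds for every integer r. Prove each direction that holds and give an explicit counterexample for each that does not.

Both directions hold.

(⇒) Suppose r ≡ 22 (mod 25). Write r = 25j + 22. Then (25j + 22)³ = 15625j³ + 41250j² + 36300j + 10648 = 25(625j³ + 1650j² + 1452j + 425) + 23, so r³ ≡ 23 (mod 25).

(⇐) Conversely, suppose r³ ≡ 23 (mod 25). The only residue r in {0, …, 24} with r³ ≡ 23 (mod 25) is r = 22, so r ≡ 22 (mod 25).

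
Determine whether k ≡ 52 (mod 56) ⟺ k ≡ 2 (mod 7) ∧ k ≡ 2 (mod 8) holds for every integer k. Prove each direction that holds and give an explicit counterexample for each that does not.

Both directions fail.

(⟹) This fails: k = 52 gives 52 ≡ 52 (mod 56) but 52 ≡ 3 (mod 7), so the conjunction on the right does not hold.

(⟸) This fails: k = 2 satisfies both congruences on the right (2 ≡ 2 mod 7 and 2 ≡ 2 mod 8) yet 2 ≡ 2 (mod 56), not 52.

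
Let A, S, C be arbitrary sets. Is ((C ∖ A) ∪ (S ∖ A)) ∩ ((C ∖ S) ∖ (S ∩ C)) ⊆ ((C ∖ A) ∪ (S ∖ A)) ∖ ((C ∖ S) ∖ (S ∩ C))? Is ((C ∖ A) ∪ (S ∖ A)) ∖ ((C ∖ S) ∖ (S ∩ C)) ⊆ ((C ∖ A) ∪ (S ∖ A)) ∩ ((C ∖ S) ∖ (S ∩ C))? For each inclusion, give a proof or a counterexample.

Neither inclusion holds.

Forward inclusion. This inclusion fails. Take A = ∅, S = ∅, C = {1}; then 1 ∈ ((C ∖ A) ∪ (S ∖ A)) ∩ ((C ∖ S) ∖ (S ∩ C)) but 1 ∉ ((C ∖ A) ∪ (S ∖ A)) ∖ ((C ∖ S) ∖ (S ∩ C)).

Reverse inclusion. This inclusion fails. Take A = ∅, S = {1}, C = ∅; then 1 ∈ ((C ∖ A) ∪ (S ∖ A)) ∖ ((C ∖ S) ∖ (S ∩ C)) but 1 ∉ ((C ∖ A) ∪ (S ∖ A)) ∩ ((C ∖ S) ∖ (S ∩ C)).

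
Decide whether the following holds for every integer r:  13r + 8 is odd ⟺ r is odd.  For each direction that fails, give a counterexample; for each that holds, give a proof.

Both directions hold; the statement is true.

(⟸) Suppose r is odd; write r = 2j + 1. Then 13r + 8 = 13·(2j + 1) + 8 = 2·13j + 21, which is odd.

(⟹) Suppose 13r + 8 is odd. Since 13 is odd, 13r and r have the same parity, so 13r + 8 ≡ r + 8 (mod 2). As 8 is even, 13r + 8 is odd exactly when r is odd. Thus r is odd.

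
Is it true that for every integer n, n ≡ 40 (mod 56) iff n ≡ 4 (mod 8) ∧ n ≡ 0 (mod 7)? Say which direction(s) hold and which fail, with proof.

[⇒] This fails: n = 40 gives 40 ≡ 40 (mod 56) but 40 ≡ 0 (mod 8), so the conjunction on the right does not hold.

[⇐] This fails: n = 28 satisfies both congruences on the right (28 ≡ 4 mod 8 and 28 ≡ 0 mod 7) yet 28 ≡ 28 (mod 56), not 40.

(⇒) fails and (⇐) fails.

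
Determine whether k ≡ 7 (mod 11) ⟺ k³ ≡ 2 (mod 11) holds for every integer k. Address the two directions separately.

Both implications hold.

Converse. For the converse, argue contrapositively. If k ≢ 7 (mod 11), then k is congruent to one of 0, 1, 2, 3, 4, 5, 6, 8, 9, 10 modulo 11, and these give k³ ≡ 0, 1, 8, 5, 9, 4, 7, 6, 3, 10 respectively — never 2.

Forward direction. Suppose k ≡ 7 (mod 11). Write k = 11j + 7. Then (11j + 7)³ = 1331j³ + 2541j² + 1617j + 343 = 11(121j³ + 231j² + 147j + 31) + 2, so k³ ≡ 2 (mod 11).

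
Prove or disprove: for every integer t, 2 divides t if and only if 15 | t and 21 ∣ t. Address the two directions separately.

(⇒) This fails: take t = 2. Certainly 2 ∣ 2, but 15 ∤ 2.

(⇐) This fails: take t = 105. Both 15 ∣ 105 and 21 ∣ 105, yet 105 is not a multiple of 2 (since 105 = 52·2 + 1), so 2 ∤ 105.

Neither implication holds.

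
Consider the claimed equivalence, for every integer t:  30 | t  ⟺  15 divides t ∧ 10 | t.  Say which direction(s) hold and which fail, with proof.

Both implications hold.

[⇒] If 30 ∣ t, write t = 30q. Since 30 = 2·15, t = 15·(2q), so 15 ∣ t; and since 30 = 3·10, t = 10·(3q), so 10 ∣ t.

[⇐] Suppose 15 ∣ t and 10 ∣ t. Any common multiple of 15 and 10 is a multiple of their lcm; here lcm(15, 10) = 15·10/gcd(15, 10) = 150/5 = 30, so 30 ∣ t.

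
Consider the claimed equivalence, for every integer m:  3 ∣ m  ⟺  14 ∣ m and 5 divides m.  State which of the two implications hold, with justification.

Both directions fail.

(⟹) This fails: take m = 3. Certainly 3 ∣ 3, but 14 ∤ 3.

(⟸) This fails: take m = 70. Both 14 ∣ 70 and 5 ∣ 70, yet 70 is not a multiple of 3 (since 70 = 23·3 + 1), so 3 ∤ 70.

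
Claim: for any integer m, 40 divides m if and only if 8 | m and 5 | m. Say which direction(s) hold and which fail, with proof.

Both directions hold.

(⇒) If 40 ∣ m, write m = 40q. Since 40 = 5·8, m = 8·(5q), so 8 ∣ m; and since 40 = 8·5, m = 5·(8q), so 5 ∣ m.

(⇐) Suppose 8 ∣ m and 5 ∣ m. Any common multiple of 8 and 5 is a multiple of their lcm; here gcd(8, 5) = 1, so lcm(8, 5) = 8·5 = 40, so 40 ∣ m.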